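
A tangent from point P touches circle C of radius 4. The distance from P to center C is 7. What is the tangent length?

Let T be the point of tangency. Then CT ⊥ PT (radius ⊥ tangent).
In right triangle CTP: CP² = CT² + PT²
7² = 4² + PT²
PT² = 33, PT = sqrt(33)

sqrt(33)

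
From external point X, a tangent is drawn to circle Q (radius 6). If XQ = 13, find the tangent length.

Let T be the point of tangency. Then QT ⊥ XT (radius ⊥ tangent).
In right triangle QTX: QX² = QT² + XT²
13² = 6² + XT²
XT² = 133, XT = sqrt(133)

sqrt(133)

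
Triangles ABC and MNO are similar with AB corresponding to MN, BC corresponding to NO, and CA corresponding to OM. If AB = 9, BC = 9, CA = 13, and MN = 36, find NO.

Since the triangles are similar, the ratio of corresponding sides is constant.
Scale factor k = MN / AB = 36 / 9 = 4
NO = k * BC = 4 * 9 = 36

36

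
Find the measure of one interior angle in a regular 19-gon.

Each interior angle of a regular n-gon is (n - 2) * 180 / n.
For n = 19: (19 - 2) * 180 / 19 = 3060/19 = 3060/19 degrees.

3060/19 degrees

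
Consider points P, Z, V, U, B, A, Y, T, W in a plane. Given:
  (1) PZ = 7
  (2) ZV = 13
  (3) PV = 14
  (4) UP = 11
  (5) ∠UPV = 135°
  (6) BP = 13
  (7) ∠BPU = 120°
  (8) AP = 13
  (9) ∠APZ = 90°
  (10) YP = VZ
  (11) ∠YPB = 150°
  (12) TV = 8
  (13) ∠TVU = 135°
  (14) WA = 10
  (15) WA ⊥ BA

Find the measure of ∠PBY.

From the given relations: YP = VZ = 13.
Step 1: By the law of cosines on triangle BPY: BY² = 13² + 13² − 2·13·13·cos(150°) = 630.72, so BY ≈ 25.11.
Step 2: By the inverse law of cosines on triangle PBY: cos(∠PBY) = (13² + 25.11² − 13²) / (2·13·25.11) = 630.72/652.97 = 0.9659, so ∠PBY = 15°.

Therefore, the measure of angle ∠PBY = 15°.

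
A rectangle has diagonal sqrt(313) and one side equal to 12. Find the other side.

The diagonal of a rectangle forms a right triangle with the two sides.
Rearranging the Pythagorean theorem: missing side = sqrt(d^2 - known^2).
= sqrt(313 - 144) = sqrt(169) = 13.

13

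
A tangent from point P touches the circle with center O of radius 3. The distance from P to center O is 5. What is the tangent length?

tangent = √(d² - r²) = √(5² - 3²) = √(25 - 9) = √16 = 4

4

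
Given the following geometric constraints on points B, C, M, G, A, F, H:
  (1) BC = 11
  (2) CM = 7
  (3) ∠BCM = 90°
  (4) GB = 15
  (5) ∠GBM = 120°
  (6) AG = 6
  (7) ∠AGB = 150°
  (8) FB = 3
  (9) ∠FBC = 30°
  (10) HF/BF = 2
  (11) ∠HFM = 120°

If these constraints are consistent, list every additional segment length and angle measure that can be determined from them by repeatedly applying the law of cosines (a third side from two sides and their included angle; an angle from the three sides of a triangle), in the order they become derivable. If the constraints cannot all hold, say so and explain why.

The constraints are consistent. Derivable facts, in order:
After 1 step:
- BA ≈ 20.42
- BM = √170
- CF ≈ 8.53
After 2 steps:
- MG ≈ 24.3
- ∠ABG = 8.45°
- ∠BAG = 21.55°
- ∠BCF = 10.12°
- ∠BFC = 139.88°
- ∠BMC = 57.53°
- ∠CBM = 32.47°
After 3 steps:
- ∠BGM = 27.69°
- ∠BMG = 32.31°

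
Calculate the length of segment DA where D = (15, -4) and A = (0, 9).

The horizontal distance is |0 - 15| = 15 and the vertical distance is |9 - -4| = 13.
By the Pythagorean theorem, d = sqrt(15^2 + 13^2) = sqrt(394).

sqrt(394)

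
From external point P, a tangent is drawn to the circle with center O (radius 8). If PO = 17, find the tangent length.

The tangent, radius, and line from the external point to the center form a right triangle.
The right angle is where the tangent meets the radius.
By the Pythagorean theorem: tangent² + 8² = 17²
tangent² = 289 - 64 = 225
tangent = 15

15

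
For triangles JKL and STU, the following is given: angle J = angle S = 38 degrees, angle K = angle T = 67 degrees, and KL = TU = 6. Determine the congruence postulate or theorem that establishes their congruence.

The given information provides:
angle J = angle S = 38 degrees, angle K = angle T = 67 degrees, and KL = TU = 6
This matches the AAS congruence theorem.
Two pairs of corresponding angles and a non-included side are equal (Angle-Angle-Side).

AAS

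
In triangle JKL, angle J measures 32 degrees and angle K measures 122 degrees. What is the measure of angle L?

By the triangle angle sum property, the three interior angles of any triangle add up to 180°.
We know angle J = 32° and angle K = 122°, so their sum is 154°.
Therefore angle L = 180° - 154° = 26°.

26 degrees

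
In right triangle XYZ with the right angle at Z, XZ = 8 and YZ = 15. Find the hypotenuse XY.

XY = sqrt(8^2 + 15^2) = sqrt(289) = 17

17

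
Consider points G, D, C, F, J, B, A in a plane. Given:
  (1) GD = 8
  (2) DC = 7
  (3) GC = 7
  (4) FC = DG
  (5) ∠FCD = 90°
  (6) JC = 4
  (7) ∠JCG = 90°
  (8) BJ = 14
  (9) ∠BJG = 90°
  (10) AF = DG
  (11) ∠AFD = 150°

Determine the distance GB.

Step 1: By the law of cosines on triangle JCG: JG² = 4² + 7² − 2·4·7·cos(90°) = 65, so JG = √65.
Step 2: By the law of cosines on triangle GJB: GB² = √65² + 14² − 2·√65·14·cos(90°) = 261, so GB = 3·√29.

Therefore, the length of GB = 3·√29.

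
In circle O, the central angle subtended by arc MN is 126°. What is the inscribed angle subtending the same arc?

Inscribed angle = 126° / 2 = 63° (inscribed angle theorem).

63°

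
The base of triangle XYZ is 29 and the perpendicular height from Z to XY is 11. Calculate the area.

Area = (1/2) * base * height
Area = (1/2) * 29 * 11
Area = 319/2

319/2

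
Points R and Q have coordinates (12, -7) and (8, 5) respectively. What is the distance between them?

d = sqrt((-4)^2 + (12)^2) = sqrt(160) = 4*sqrt(10)

4*sqrt(10)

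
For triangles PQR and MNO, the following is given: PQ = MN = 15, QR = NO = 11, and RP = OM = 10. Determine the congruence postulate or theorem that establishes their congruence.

The given information matches SSS: All three pairs of corresponding sides are equal (Side-Side-Side).

SSS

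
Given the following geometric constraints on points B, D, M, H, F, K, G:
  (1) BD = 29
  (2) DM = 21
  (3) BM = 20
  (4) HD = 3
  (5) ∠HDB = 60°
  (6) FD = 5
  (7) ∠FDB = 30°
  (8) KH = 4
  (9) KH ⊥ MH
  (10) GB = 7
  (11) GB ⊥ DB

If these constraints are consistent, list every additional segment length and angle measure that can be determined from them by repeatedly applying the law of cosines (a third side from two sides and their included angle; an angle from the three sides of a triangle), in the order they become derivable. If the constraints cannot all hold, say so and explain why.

The constraints are consistent. Derivable facts, in order:
After 1 step:
- BF ≈ 24.8
- BH ≈ 27.62
- DG ≈ 29.83
- ∠BDM = 43.6°
- ∠BMD = 90°
- ∠DBM = 46.4°
After 2 steps:
- ∠BDG = 13.57°
- ∠BFD = 144.21°
- ∠BGD = 76.43°
- ∠BHD = 114.6°
- ∠DBF = 5.79°
- ∠DBH = 5.4°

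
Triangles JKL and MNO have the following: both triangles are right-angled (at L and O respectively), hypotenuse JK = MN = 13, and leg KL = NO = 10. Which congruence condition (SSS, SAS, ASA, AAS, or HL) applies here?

The given information provides:
both triangles are right-angled (at L and O respectively), hypotenuse JK = MN = 13, and leg KL = NO = 10
This matches the HL congruence theorem.
The hypotenuse and one leg of two right triangles are equal (Hypotenuse-Leg).

HL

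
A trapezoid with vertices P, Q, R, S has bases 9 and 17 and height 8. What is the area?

Area = (9 + 17) * 8 / 2 = 208 / 2 = 104

104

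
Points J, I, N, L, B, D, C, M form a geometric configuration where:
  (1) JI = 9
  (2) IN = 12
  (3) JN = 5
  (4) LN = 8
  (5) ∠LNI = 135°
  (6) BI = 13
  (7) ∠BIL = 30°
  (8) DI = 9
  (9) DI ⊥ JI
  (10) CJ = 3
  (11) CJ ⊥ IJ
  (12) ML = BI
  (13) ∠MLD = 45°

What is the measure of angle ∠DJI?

Step 1: By the law of cosines on triangle JID: JD² = 9² + 9² − 2·9·9·cos(90°) = 162, so JD = 9·√2.
Step 2: By the inverse law of cosines on triangle DJI: cos(∠DJI) = ((9·√2)² + 9² − 9²) / (2·9·√2·9) = 162/229.1 = 0.7071, so ∠DJI = 45°.

Therefore, the measure of angle ∠DJI = 45°.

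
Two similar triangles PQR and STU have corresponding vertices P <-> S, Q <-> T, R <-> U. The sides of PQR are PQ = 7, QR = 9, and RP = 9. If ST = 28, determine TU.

Since the triangles are similar, the ratio of corresponding sides is constant.
Scale factor k = ST / PQ = 28 / 7 = 4
TU = k * QR = 4 * 9 = 36

36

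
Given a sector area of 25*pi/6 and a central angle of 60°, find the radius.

Sector area A = πr² × θ/360, so r² = 360A / (πθ).
r² = 360 × 25*pi/6 / (π × 60)
r² = 25
r = 5

5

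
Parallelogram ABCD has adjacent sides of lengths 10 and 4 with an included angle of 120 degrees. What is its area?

Area = 10 * 4 * sin(120°) = 40 * sqrt(3)/2 = 20*sqrt(3)

20*sqrt(3)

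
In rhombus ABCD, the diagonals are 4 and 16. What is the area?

Area of a rhombus = (d1 * d2) / 2
Area = (4 * 16) / 2
Area = 64 / 2
Area = 32

32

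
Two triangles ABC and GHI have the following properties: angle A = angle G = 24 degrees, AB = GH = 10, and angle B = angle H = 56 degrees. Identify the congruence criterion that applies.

The given information matches ASA: Two pairs of corresponding angles and the included side are equal (Angle-Side-Angle).

ASA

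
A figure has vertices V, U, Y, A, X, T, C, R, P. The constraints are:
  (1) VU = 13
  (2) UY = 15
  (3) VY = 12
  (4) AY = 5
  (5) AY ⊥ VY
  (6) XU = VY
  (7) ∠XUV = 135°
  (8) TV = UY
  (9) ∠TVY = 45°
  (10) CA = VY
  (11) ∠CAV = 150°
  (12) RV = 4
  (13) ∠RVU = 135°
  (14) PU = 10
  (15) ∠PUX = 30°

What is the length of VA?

Step 1: By the law of cosines on triangle VYA: VA² = 12² + 5² − 2·12·5·cos(90°) = 169, so VA = 13.

Therefore, the length of VA = 13.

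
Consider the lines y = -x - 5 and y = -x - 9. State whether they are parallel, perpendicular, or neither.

Slope of line 1: m1 = -1
Slope of line 2: m2 = -1
m1 = m2, so the lines are parallel.

Parallel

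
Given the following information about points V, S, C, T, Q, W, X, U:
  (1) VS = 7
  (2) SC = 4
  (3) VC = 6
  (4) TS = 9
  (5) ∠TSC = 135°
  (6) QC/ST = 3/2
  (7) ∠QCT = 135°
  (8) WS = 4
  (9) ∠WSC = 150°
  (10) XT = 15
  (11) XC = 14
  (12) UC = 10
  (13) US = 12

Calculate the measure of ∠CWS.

Step 1: By the law of cosines on triangle WSC: WC² = 4² + 4² − 2·4·4·cos(150°) = 59.71, so WC ≈ 7.73.
Step 2: By the inverse law of cosines on triangle CWS: cos(∠CWS) = (7.73² + 4² − 4²) / (2·7.73·4) = 59.71/61.82 = 0.9659, so ∠CWS = 15°.

Therefore, the measure of angle ∠CWS = 15°.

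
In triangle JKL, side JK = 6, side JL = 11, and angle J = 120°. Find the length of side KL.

By the law of cosines: KL^2 = JK^2 + JL^2 - 2*JK*JL*cos(J)
KL^2 = 6^2 + 11^2 - 2*6*11*cos(120°)
KL^2 = 36 + 121 - 132*(-1/2)
KL^2 = 223
KL = sqrt(223)

sqrt(223)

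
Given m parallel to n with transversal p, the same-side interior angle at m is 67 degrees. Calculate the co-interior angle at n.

Co-interior angles sum to 180: 180 - 67 = 113 degrees.

113 degrees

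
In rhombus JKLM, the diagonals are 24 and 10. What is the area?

Area = (24 * 10) / 2 = 240 / 2 = 120

120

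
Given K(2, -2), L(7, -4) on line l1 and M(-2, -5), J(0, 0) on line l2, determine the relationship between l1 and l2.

Slope of line 1: m1 = (-4 - -2)/(7 - 2) = -2/5 = -2/5
Slope of line 2: m2 = (0 - -5)/(0 - -2) = 5/2 = 5/2
m1 * m2 = -1, so perpendicular.

Perpendicular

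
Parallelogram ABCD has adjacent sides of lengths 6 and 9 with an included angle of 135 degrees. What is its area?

Area = 6 * 9 * sin(135°) = 54 * sqrt(2)/2 = 27*sqrt(2)

27*sqrt(2)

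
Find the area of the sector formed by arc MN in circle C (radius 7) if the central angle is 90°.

Sector area = πr² × θ/360
= π × 7² × 1/4
= π × 49 × 1/4
= 49*pi/4

49*pi/4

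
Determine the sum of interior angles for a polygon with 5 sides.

The sum of interior angles of an n-sided polygon is (n - 2) * 180.
For n = 5: (5 - 2) * 180 = 3 * 180 = 540 degrees.

540 degrees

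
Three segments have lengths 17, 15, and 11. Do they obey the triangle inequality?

Sort the sides: 11, 15, 17.
It suffices to check that the sum of the two smallest exceeds the largest:
11 + 15 = 26 > 17. ✓
Yes, a valid triangle can be formed.

Yes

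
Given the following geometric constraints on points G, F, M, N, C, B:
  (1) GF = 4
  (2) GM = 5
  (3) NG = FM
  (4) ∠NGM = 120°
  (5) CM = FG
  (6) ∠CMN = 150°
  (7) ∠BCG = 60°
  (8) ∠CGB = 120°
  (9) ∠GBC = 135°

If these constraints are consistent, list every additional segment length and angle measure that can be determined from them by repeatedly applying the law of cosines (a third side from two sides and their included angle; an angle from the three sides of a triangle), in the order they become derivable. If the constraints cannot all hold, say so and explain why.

These constraints are not satisfiable: (7), (8) and (9) are the three interior angles of triangle BCG, which must sum to 180°, but 60° + 120° + 135° = 315°. No planar figure meets all of them, so nothing further can be derived.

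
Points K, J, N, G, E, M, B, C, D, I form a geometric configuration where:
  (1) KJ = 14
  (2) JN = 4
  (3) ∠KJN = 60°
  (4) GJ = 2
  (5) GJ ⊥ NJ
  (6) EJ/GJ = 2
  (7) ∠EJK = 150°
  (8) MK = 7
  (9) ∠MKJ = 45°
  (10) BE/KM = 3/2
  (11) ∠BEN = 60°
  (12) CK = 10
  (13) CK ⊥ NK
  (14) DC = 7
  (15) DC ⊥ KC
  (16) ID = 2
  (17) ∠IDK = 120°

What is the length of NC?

Step 1: By the law of cosines on triangle NJK: NK² = 4² + 14² − 2·4·14·cos(60°) = 156, so NK = 2·√39.
Step 2: By the law of cosines on triangle NKC: NC² = (2·√39)² + 10² − 2·2·√39·10·cos(90°) = 256, so NC = 16.

Therefore, the length of NC = 16.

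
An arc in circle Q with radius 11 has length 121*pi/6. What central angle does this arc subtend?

θ = 360 × 121*pi/6 / (2π × 11) = 330° (rearranging arc length formula).

330°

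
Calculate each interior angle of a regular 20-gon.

Each interior angle of a regular n-gon is (n - 2) * 180 / n.
For n = 20: (20 - 2) * 180 / 20 = 3240/20 = 162 degrees.

162 degrees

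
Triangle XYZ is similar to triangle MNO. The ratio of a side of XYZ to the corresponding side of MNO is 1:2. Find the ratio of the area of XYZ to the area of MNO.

Area ratio = (side ratio)^2 = (1/2)^2 = 1:4.

1:4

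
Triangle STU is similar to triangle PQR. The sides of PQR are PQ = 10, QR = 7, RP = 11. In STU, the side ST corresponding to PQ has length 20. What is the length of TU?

k = 20/10 = 2. TU = 2 * 7 = 14.

14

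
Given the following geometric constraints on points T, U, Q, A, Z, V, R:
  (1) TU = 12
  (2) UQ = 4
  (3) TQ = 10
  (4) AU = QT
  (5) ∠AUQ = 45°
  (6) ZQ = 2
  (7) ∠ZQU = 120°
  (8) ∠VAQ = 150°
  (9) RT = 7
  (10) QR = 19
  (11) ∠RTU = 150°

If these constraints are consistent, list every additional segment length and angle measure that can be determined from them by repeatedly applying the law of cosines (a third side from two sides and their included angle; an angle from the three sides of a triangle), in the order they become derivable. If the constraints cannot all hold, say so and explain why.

These constraints are not satisfiable: by the triangle inequality in triangle TQR, (3) TQ = 10 and (9) RT = 7 force QR ≤ 10 + 7 = 17, but (10) says QR = 19. No planar figure meets all of them, so nothing further can be derived.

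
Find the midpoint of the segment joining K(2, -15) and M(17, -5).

M = ((x₁ + x₂)/2, (y₁ + y₂)/2)
= ((2 + 17)/2, (-15 + -5)/2)
= (19/2, -20/2) = (19/2, -10)

(19/2, -10)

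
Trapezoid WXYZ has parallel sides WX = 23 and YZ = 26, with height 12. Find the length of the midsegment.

The midsegment of a trapezoid = (base1 + base2) / 2
midsegment = (23 + 26) / 2
midsegment = 49 / 2
midsegment = 49/2

49/2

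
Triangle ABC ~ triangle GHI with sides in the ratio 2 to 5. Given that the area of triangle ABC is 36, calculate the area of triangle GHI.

For similar figures, the area ratio equals the square of the side ratio.
Side ratio (ABC to GHI) = 2:5, so area ratio = 2^2:5^2 = 4:25.
If the area of ABC is 36, then the area of GHI = 36 * (25/4) = 225.

225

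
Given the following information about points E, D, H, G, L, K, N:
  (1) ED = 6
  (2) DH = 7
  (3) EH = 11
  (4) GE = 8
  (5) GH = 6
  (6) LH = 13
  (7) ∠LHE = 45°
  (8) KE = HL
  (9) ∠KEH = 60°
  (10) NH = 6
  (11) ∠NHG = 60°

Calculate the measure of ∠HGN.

Step 1: By the law of cosines on triangle GHN: GN² = 6² + 6² − 2·6·6·cos(60°) = 36, so GN = 6.
Step 2: By the inverse law of cosines on triangle HGN: cos(∠HGN) = (6² + 6² − 6²) / (2·6·6) = 36/72 = 0.5, so ∠HGN = 60°.

Therefore, the measure of angle ∠HGN = 60°.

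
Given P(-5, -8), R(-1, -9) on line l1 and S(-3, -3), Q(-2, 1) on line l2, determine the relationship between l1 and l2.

Slope of line 1: m1 = (-9 - -8)/(-1 - -5) = -1/4 = -1/4
Slope of line 2: m2 = (1 - -3)/(-2 - -3) = 4/1 = 4
m1 * m2 = -1, so perpendicular.

Perpendicular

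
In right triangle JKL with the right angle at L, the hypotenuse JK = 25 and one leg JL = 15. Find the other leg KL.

KL = sqrt(25^2 - 15^2) = sqrt(400) = 20

20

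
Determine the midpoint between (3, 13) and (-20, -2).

M = ((x₁ + x₂)/2, (y₁ + y₂)/2)
= ((3 + -20)/2, (13 + -2)/2)
= (-17/2, 11/2) = (-17/2, 11/2)

(-17/2, 11/2)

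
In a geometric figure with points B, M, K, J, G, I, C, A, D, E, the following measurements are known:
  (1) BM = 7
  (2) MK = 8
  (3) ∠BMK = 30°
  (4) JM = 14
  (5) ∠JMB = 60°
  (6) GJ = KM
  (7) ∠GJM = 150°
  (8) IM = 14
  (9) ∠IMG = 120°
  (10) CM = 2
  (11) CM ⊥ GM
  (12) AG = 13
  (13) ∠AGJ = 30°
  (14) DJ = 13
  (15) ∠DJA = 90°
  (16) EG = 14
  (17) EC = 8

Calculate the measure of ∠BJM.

Step 1: By the law of cosines on triangle JMB: JB² = 14² + 7² − 2·14·7·cos(60°) = 147, so JB = 7·√3.
Step 2: By the inverse law of cosines on triangle BJM: cos(∠BJM) = ((7·√3)² + 14² − 7²) / (2·7·√3·14) = 294/339.48 = 0.866, so ∠BJM = 30°.

Therefore, the measure of angle ∠BJM = 30°.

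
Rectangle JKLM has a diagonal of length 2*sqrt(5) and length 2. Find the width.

b = sqrt(d^2 - a^2) = sqrt(20 - 4) = sqrt(16) = 4

4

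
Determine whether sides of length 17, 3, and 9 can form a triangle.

No.
The triangle inequality is violated: 3 + 9 = 12 ≤ 17.
These lengths cannot form a triangle.

No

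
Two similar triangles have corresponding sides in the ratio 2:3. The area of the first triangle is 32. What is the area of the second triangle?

Area ratio = (2/3)^2 = 4/9. Area of the second triangle = 32 * 9/4 = 72.

72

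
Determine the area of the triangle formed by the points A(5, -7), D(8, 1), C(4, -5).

Using the Shoelace formula for a triangle:
Area = (1/2)|x0(y1 - y2) + x1(y2 - y0) + x2(y0 - y1)|
Area = (1/2)|5(1 - -5) + 8(-5 - -7) + 4(-7 - 1)|
Area = (1/2)|30 + 16 + -32|
Area = (1/2)|14|
Area = (1/2)(14)
Area = 7

7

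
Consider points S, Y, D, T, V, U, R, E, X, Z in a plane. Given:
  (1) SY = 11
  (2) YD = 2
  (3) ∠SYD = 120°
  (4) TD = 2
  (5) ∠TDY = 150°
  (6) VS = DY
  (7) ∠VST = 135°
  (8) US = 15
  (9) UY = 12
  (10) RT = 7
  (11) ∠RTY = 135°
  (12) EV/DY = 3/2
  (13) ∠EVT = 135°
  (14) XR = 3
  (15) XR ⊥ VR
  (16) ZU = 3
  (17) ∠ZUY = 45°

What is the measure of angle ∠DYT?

Step 1: By the law of cosines on triangle YDT: YT² = 2² + 2² − 2·2·2·cos(150°) = 14.93, so YT ≈ 3.86.
Step 2: By the inverse law of cosines on triangle DYT: cos(∠DYT) = (2² + 3.86² − 2²) / (2·2·3.86) = 14.93/15.45 = 0.9659, so ∠DYT = 15°.

Therefore, the measure of angle ∠DYT = 15°.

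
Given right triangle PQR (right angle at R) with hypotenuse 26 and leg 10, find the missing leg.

By the Pythagorean theorem: QR^2 = PQ^2 - PR^2
QR^2 = 26^2 - 10^2 = 676 - 100 = 576
QR = sqrt(576) = 24

24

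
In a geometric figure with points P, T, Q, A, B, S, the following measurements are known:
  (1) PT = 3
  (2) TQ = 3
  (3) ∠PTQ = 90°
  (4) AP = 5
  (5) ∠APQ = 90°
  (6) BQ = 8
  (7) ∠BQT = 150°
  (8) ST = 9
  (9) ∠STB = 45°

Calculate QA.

Step 1: By the law of cosines on triangle PTQ: PQ² = 3² + 3² − 2·3·3·cos(90°) = 18, so PQ = 3·√2.
Step 2: By the law of cosines on triangle QPA: QA² = (3·√2)² + 5² − 2·3·√2·5·cos(90°) = 43, so QA = √43.

Therefore, the length of QA = √43.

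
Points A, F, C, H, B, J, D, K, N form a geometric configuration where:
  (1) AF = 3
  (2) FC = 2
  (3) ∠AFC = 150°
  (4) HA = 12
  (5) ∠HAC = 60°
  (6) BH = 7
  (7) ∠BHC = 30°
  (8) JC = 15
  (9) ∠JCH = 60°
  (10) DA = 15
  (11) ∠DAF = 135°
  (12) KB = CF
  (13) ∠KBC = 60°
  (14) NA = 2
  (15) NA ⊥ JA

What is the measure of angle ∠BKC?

From the given relations: KB = CF = 2.
Step 1: By the law of cosines on triangle CFA: CA² = 2² + 3² − 2·2·3·cos(150°) = 23.39, so CA ≈ 4.84.
Step 2: By the law of cosines on triangle CAH: CH² = 4.84² + 12² − 2·4.84·12·cos(60°) = 109.35, so CH ≈ 10.46.
Step 3: By the law of cosines on triangle BHC: BC² = 7² + 10.46² − 2·7·10.46·cos(30°) = 31.57, so BC ≈ 5.62.
Step 4: By the law of cosines on triangle KBC: KC² = 2² + 5.62² − 2·2·5.62·cos(60°) = 24.33, so KC ≈ 4.93.
Step 5: By the inverse law of cosines on triangle BKC: cos(∠BKC) = (2² + 4.93² − 5.62²) / (2·2·4.93) = -3.24/19.73 = -0.1641, so ∠BKC = 99.44°.

Therefore, the measure of angle ∠BKC = 99.44°.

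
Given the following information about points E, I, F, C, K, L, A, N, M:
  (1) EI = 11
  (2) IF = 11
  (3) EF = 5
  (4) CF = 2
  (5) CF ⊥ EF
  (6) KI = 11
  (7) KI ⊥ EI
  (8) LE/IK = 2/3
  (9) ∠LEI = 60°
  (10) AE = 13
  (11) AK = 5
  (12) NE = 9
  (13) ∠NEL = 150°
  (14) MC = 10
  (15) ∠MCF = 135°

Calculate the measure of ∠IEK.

Step 1: By the law of cosines on triangle EIK: EK² = 11² + 11² − 2·11·11·cos(90°) = 242, so EK = 11·√2.
Step 2: By the inverse law of cosines on triangle IEK: cos(∠IEK) = (11² + (11·√2)² − 11²) / (2·11·11·√2) = 242/342.24 = 0.7071, so ∠IEK = 45°.

Therefore, the measure of angle ∠IEK = 45°.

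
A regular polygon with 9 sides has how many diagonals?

The number of diagonals in an n-gon is n(n - 3)/2.
For n = 9: 9(9 - 3)/2 = 9 × 6 / 2 = 27.

27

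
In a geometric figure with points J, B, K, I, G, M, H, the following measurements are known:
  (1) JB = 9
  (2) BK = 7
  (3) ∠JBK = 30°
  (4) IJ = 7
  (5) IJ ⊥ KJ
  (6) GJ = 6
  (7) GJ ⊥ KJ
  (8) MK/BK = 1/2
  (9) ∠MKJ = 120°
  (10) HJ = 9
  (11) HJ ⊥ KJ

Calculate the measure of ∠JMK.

From the given relations: MK = 1/2·BK = 1/2·7 ≈ 3.5.
Step 1: By the law of cosines on triangle JBK: JK² = 9² + 7² − 2·9·7·cos(30°) = 20.88, so JK ≈ 4.57.
Step 2: By the law of cosines on triangle MKJ: MJ² = 3.5² + 4.57² − 2·3.5·4.57·cos(120°) = 49.12, so MJ ≈ 7.01.
Step 3: By the inverse law of cosines on triangle JMK: cos(∠JMK) = (7.01² + 3.5² − 4.57²) / (2·7.01·3.5) = 40.49/49.06 = 0.8254, so ∠JMK = 34.38°.

Therefore, the measure of angle ∠JMK = 34.38°.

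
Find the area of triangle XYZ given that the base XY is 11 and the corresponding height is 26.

Area = (1/2)(11)(26) = 143

143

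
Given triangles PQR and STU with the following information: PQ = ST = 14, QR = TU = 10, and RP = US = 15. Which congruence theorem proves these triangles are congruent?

Consider the given information: PQ = ST = 14, QR = TU = 10, and RP = US = 15
This is not SAS or AAS: SAS requires two sides and the included angle between them. AAS requires two angles and a non-included side.
The correct criterion is SSS. All three pairs of corresponding sides are equal (Side-Side-Side).

SSS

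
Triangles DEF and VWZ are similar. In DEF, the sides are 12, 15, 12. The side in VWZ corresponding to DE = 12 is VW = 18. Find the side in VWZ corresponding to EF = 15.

Similar triangles have proportional sides. Setting up the proportion:
VW / DE = WZ / EF
18 / 12 = WZ / 15
WZ = 15 * 18 / 12 = 45/2.

45/2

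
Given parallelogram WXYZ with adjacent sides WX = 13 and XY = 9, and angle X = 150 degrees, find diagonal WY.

Using the law of cosines:
d^2 = 13^2 + 9^2 - 2(13)(9)cos(150 degrees)
d^2 = 169 + 81 - 234*-sqrt(3)/2
d^2 = 117*sqrt(3) + 250
d = sqrt(117*sqrt(3) + 250)

sqrt(117*sqrt(3) + 250)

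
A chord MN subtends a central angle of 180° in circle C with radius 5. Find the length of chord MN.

Drop a perpendicular from the center to the chord, bisecting both the chord and the central angle.
Each half-chord = r sin(θ/2) = 5 sin(90°).
The full chord = 2 × 5 × sin(90°) = 10.

10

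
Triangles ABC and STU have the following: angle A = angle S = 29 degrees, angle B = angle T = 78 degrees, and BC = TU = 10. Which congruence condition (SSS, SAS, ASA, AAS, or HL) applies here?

The given information matches AAS: Two pairs of corresponding angles and a non-included side are equal (Angle-Angle-Side).

AAS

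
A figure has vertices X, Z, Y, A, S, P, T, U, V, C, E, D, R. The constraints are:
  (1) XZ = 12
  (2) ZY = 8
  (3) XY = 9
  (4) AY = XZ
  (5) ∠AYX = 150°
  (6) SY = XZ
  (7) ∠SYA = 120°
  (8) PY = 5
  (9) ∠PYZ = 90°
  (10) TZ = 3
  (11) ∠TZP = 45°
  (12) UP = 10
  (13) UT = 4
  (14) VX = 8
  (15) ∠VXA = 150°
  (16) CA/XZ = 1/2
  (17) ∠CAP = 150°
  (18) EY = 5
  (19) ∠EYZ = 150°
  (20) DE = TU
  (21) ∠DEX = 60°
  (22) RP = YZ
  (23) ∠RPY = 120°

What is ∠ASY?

From the given relations: SY = XZ = 12; AY = XZ = 12.
Step 1: By the law of cosines on triangle SYA: SA² = 12² + 12² − 2·12·12·cos(120°) = 432, so SA = 12·√3.
Step 2: By the inverse law of cosines on triangle ASY: cos(∠ASY) = ((12·√3)² + 12² − 12²) / (2·12·√3·12) = 432/498.83 = 0.866, so ∠ASY = 30°.

Therefore, the measure of angle ∠ASY = 30°.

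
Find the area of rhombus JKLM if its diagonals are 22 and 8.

The diagonals of a rhombus divide it into four right triangles.
Each triangle has legs 22/ 2 = 11 and 8/2 = 4, so each has area (1/2)*11*4 = 22.
Four such triangles give total area = (d1 * d2) / 2 = 88.

88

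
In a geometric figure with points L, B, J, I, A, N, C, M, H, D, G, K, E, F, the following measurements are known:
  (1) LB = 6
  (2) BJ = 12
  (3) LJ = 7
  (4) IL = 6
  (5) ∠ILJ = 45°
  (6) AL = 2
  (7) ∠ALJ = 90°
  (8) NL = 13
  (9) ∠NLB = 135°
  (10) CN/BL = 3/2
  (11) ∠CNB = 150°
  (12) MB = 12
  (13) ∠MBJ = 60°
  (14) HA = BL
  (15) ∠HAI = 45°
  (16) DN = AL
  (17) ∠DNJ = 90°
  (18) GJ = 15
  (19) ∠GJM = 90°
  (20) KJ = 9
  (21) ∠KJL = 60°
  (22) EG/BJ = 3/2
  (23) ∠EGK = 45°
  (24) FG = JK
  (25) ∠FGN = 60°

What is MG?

Step 1: By the law of cosines on triangle JBM: JM² = 12² + 12² − 2·12·12·cos(60°) = 144, so JM = 12.
Step 2: By the law of cosines on triangle MJG: MG² = 12² + 15² − 2·12·15·cos(90°) = 369, so MG = 3·√41.

Therefore, the length of MG = 3·√41.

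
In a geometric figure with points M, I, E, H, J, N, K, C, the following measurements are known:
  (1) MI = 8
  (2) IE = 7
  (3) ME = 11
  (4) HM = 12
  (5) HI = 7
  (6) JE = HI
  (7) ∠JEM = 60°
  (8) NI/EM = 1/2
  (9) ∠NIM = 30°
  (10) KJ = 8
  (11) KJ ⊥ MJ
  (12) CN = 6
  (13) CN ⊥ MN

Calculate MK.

From the given relations: JE = HI = 7.
Step 1: By the law of cosines on triangle JEM: JM² = 7² + 11² − 2·7·11·cos(60°) = 93, so JM = √93.
Step 2: By the law of cosines on triangle MJK: MK² = √93² + 8² − 2·√93·8·cos(90°) = 157, so MK = √157.

Therefore, the length of MK = √157.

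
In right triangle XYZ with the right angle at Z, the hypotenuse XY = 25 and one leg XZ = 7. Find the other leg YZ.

Rearranging the Pythagorean theorem to solve for the unknown leg:
leg^2 = hypotenuse^2 - known_leg^2 = 625 - 49 = 576
leg = sqrt(576) = 24.

24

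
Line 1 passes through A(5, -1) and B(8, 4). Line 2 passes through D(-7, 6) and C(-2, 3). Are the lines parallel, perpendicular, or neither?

Slope of line 1: m1 = (4 - -1)/(8 - 5) = 5/3 = 5/3
Slope of line 2: m2 = (3 - 6)/(-2 - -7) = -3/5 = -3/5
m1 * m2 = (5/3) * (-3/5) = -1 = -1, so the lines are perpendicular.

Perpendicular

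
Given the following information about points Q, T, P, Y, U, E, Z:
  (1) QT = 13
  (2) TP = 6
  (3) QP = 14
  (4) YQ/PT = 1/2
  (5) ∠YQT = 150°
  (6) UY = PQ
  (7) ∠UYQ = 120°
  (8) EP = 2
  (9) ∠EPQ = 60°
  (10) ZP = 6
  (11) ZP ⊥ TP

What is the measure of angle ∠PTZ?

Step 1: By the law of cosines on triangle TPZ: TZ² = 6² + 6² − 2·6·6·cos(90°) = 72, so TZ = 6·√2.
Step 2: By the inverse law of cosines on triangle PTZ: cos(∠PTZ) = (6² + (6·√2)² − 6²) / (2·6·6·√2) = 72/101.82 = 0.7071, so ∠PTZ = 45°.

Therefore, the measure of angle ∠PTZ = 45°.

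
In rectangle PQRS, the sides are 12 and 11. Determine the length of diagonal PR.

A rectangle's diagonal splits it into two right triangles, with the diagonal as the hypotenuse.
By the Pythagorean theorem, d^2 = 12^2 + 11^2 = 265.
Therefore d = sqrt(265).

sqrt(265)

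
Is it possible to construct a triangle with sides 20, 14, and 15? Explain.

Sort the sides: 14, 15, 20.
It suffices to check that the sum of the two smallest exceeds the largest:
14 + 15 = 29 > 20. ✓
Yes, a valid triangle can be formed.

Yes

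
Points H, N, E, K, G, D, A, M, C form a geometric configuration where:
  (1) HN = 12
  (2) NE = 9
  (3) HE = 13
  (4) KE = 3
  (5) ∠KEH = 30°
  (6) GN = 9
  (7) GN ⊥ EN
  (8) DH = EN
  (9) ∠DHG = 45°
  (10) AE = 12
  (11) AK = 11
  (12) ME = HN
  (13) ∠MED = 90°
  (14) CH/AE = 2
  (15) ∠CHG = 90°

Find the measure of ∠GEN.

Step 1: By the law of cosines on triangle ENG: EG² = 9² + 9² − 2·9·9·cos(90°) = 162, so EG = 9·√2.
Step 2: By the inverse law of cosines on triangle GEN: cos(∠GEN) = ((9·√2)² + 9² − 9²) / (2·9·√2·9) = 162/229.1 = 0.7071, so ∠GEN = 45°.

Therefore, the measure of angle ∠GEN = 45°.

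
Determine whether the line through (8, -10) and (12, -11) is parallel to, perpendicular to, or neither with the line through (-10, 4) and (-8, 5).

Slope of line 1: m1 = (-11 - -10)/(12 - 8) = -1/4 = -1/4
Slope of line 2: m2 = (5 - 4)/(-8 - -10) = 1/2 = 1/2
m1 != m2 (-1/4 != 1/2), so not parallel.
m1 * m2 = (-1/4) * (1/2) = -1/8 != -1, so not perpendicular.
The lines are neither parallel nor perpendicular.

Neither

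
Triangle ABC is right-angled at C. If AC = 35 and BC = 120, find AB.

By the Pythagorean theorem: AB^2 = AC^2 + BC^2
AB^2 = 35^2 + 120^2 = 1225 + 14400 = 15625
AB = sqrt(15625) = 125

125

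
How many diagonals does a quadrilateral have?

Each of the 4 vertices connects to 1 non-adjacent vertices via diagonals.
Total connections = 4 × 1 = 4, but each diagonal is counted twice.
Number of diagonals = 4 / 2 = 2.

2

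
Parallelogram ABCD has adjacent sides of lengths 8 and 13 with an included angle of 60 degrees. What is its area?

The area of a parallelogram equals the product of two adjacent sides times the sine of the included angle.
This is because the height equals 13 * sin(60°) = 13*sqrt(3)/2.
Area = 8 * 13*sqrt(3)/2 = 52*sqrt(3)

52*sqrt(3)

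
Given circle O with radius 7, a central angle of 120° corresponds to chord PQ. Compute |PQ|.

Chord = 2(7) sin(60°) = 7*sqrt(3)

7*sqrt(3)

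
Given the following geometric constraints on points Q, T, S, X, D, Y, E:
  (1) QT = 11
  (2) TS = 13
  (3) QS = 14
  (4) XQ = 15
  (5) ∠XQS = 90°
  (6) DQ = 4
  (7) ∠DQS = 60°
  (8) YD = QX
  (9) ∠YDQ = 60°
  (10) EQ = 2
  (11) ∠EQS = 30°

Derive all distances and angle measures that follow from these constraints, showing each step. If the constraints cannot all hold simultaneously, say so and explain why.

The constraints are consistent.

From the given relations:
  YD = QX = 15

Step 1: From QD = 4, DY = 15, and ∠QDY = 60°, by the law of cosines:
  QY² = QD² + DY² - 2·QD·DY·cos(60°) = 16 + 225 - 60 = 181
  QY = √181

Step 2: From SQ = 14, QX = 15, and ∠SQX = 90°, by the law of cosines:
  SX² = SQ² + QX² - 2·SQ·QX·cos(90°) = 196 + 225 - 0 = 421
  SX ≈ 20.52

Step 3: From SQ = 14, QD = 4, and ∠SQD = 60°, by the law of cosines:
  SD² = SQ² + QD² - 2·SQ·QD·cos(60°) = 196 + 16 - 56 = 156
  SD = 2·√39

Step 4: From SQ = 14, QE = 2, and ∠SQE = 30°, by the law of cosines:
  SE² = SQ² + QE² - 2·SQ·QE·cos(30°) = 196 + 4 - 48.5 = 151.5
  SE ≈ 12.31

Step 5: From QS = 14, QT = 11, ST = 13, by the inverse law of cosines:
  cos(∠SQT) = (QS² + QT² - ST²) / (2·QS·QT)
  ∠SQT = 61.28°

Step 6: From TQ = 11, TS = 13, QS = 14, by the inverse law of cosines:
  cos(∠QTS) = (TQ² + TS² - QS²) / (2·TQ·TS)
  ∠QTS = 70.81°

Step 7: From SQ = 14, ST = 13, QT = 11, by the inverse law of cosines:
  cos(∠QST) = (SQ² + ST² - QT²) / (2·SQ·ST)
  ∠QST = 47.91°

Step 8: From QD = 4, QY = √181, DY = 15, by the inverse law of cosines:
  cos(∠DQY) = (QD² + QY² - DY²) / (2·QD·QY)
  ∠DQY = 105.08°

Step 9: From SD = 2·√39, SQ = 14, DQ = 4, by the inverse law of cosines:
  cos(∠DSQ) = (SD² + SQ² - DQ²) / (2·SD·SQ)
  ∠DSQ = 16.1°

Step 10: From SE = 12.31, SQ = 14, EQ = 2, by the inverse law of cosines:
  cos(∠ESQ) = (SE² + SQ² - EQ²) / (2·SE·SQ)
  ∠ESQ = 4.66°

Step 11: From SQ = 14, SX = 20.52, QX = 15, by the inverse law of cosines:
  cos(∠QSX) = (SQ² + SX² - QX²) / (2·SQ·SX)
  ∠QSX = 46.97°

Step 12: From XQ = 15, XS = 20.52, QS = 14, by the inverse law of cosines:
  cos(∠QXS) = (XQ² + XS² - QS²) / (2·XQ·XS)
  ∠QXS = 43.03°

Step 13: From DQ = 4, DS = 2·√39, QS = 14, by the inverse law of cosines:
  cos(∠QDS) = (DQ² + DS² - QS²) / (2·DQ·DS)
  ∠QDS = 103.9°

Step 14: From YD = 15, YQ = √181, DQ = 4, by the inverse law of cosines:
  cos(∠DYQ) = (YD² + YQ² - DQ²) / (2·YD·YQ)
  ∠DYQ = 14.92°

Step 15: From EQ = 2, ES = 12.31, QS = 14, by the inverse law of cosines:
  cos(∠QES) = (EQ² + ES² - QS²) / (2·EQ·ES)
  ∠QES = 145.34°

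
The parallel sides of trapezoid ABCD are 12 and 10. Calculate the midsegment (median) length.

The midsegment (median) of a trapezoid connects the midpoints of the non-parallel sides.
Its length is the average of the two bases: (12 + 10) / 2 = 11.

11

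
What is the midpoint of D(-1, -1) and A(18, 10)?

M = ((x₁ + x₂)/2, (y₁ + y₂)/2)
= ((-1 + 18)/2, (-1 + 10)/2)
= (17/2, 9/2) = (17/2, 9/2)

(17/2, 9/2)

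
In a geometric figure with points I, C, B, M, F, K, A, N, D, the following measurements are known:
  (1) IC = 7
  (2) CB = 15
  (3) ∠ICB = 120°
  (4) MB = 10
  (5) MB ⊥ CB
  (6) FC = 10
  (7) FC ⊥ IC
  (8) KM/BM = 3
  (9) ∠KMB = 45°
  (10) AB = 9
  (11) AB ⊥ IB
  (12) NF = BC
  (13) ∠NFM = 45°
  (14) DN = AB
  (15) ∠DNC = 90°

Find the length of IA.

Step 1: By the law of cosines on triangle BCI: BI² = 15² + 7² − 2·15·7·cos(120°) = 379, so BI ≈ 19.47.
Step 2: By the law of cosines on triangle IBA: IA² = 19.47² + 9² − 2·19.47·9·cos(90°) = 460, so IA = 2·√115.

Therefore, the length of IA = 2·√115.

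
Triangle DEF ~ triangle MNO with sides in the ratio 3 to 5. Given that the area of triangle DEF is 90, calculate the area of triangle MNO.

The ratio of areas of similar triangles = (side ratio)^2.
Side ratio = 3:5, so area ratio = 9:25.
Area of MNO / Area of DEF = 25/9
Area of MNO = 90 * 25/9 = 250

250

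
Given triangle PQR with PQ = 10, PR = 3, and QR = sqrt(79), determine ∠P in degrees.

cos(P) = (10² + 3² - (sqrt(79))²) / (2 × 10 × 3) = 1/2, so P = arccos(1/2) = 60°.

60°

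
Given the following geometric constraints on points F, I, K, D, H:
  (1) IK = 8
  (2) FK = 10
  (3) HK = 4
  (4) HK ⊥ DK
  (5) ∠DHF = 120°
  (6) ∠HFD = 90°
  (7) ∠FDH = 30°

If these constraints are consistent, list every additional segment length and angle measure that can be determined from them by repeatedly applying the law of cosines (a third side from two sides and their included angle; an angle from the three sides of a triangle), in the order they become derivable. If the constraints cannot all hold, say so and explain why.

These constraints are not satisfiable: (5), (6) and (7) are the three interior angles of triangle DHF, which must sum to 180°, but 120° + 90° + 30° = 240°. No planar figure meets all of them, so nothing further can be derived.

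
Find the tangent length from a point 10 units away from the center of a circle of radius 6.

Let T be the point of tangency. Then QT ⊥ MT (radius ⊥ tangent).
In right triangle QTM: QM² = QT² + MT²
10² = 6² + MT²
MT² = 64, MT = 8

8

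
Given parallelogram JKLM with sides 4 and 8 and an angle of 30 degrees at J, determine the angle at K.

In a parallelogram, consecutive angles are supplementary (sum to 180°).
angle K = 180 - angle J
angle K = 180 - 30
angle K = 150 degrees

150 degrees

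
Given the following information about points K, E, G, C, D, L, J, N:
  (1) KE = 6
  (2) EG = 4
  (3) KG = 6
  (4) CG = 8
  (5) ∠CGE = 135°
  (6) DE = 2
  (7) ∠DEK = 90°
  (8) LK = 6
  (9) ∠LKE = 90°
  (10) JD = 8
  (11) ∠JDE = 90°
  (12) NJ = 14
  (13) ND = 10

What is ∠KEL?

Step 1: By the law of cosines on triangle EKL: EL² = 6² + 6² − 2·6·6·cos(90°) = 72, so EL = 6·√2.
Step 2: By the inverse law of cosines on triangle KEL: cos(∠KEL) = (6² + (6·√2)² − 6²) / (2·6·6·√2) = 72/101.82 = 0.7071, so ∠KEL = 45°.

Therefore, the measure of angle ∠KEL = 45°.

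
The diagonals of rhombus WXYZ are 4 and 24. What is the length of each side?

Half-diagonals are 2 and 12. side = sqrt(2^2 + 12^2) = sqrt(148) = 2*sqrt(37)

2*sqrt(37)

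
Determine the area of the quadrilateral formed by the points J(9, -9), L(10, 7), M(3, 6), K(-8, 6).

Using the Shoelace formula for a quadrilateral (vertices in order):
Area = (1/2)|sum of (x_i * y_(i+1) - x_(i+1) * y_i)|
Terms: (9*7 - 10*-9) = 153, (10*6 - 3*7) = 39, (3*6 - -8*6) = 66, (-8*-9 - 9*6) = 18
Sum = 276
Area = (1/2)(276) = 138

138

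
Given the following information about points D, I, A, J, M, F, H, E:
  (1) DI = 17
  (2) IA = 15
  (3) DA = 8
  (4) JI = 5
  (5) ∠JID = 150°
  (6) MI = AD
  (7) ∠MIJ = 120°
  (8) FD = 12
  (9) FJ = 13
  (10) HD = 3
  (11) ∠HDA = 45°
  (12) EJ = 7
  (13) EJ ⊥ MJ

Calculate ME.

From the given relations: MI = AD = 8.
Step 1: By the law of cosines on triangle JIM: JM² = 5² + 8² − 2·5·8·cos(120°) = 129, so JM = √129.
Step 2: By the law of cosines on triangle MJE: ME² = √129² + 7² − 2·√129·7·cos(90°) = 178, so ME = √178.

Therefore, the length of ME = √178.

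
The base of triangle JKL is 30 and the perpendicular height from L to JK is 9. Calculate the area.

A triangle's area is half the area of a rectangle with the same base and height.
Area = (1/2) * 30 * 9 = 135.

135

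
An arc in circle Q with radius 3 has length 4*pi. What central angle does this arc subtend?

The full circumference is 2πr = 6*pi.
The arc is 4*pi / 6*pi = 2/3 of the full circle.
So the central angle = 2/3 × 360° = 240°.

240°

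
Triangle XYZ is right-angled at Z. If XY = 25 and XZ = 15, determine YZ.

By the Pythagorean theorem: YZ^2 = XY^2 - XZ^2
YZ^2 = 25^2 - 15^2 = 625 - 225 = 400
YZ = sqrt(400) = 20

20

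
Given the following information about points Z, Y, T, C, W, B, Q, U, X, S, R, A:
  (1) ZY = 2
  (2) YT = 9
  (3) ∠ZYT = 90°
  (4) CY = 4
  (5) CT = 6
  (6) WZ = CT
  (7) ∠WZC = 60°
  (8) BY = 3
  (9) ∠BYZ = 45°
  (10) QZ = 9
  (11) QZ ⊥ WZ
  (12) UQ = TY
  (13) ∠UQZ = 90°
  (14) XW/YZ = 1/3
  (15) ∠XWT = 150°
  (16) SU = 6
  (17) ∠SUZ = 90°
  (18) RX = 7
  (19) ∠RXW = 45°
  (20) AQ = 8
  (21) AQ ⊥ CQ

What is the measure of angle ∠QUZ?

From the given relations: UQ = TY = 9.
Step 1: By the law of cosines on triangle UQZ: UZ² = 9² + 9² − 2·9·9·cos(90°) = 162, so UZ = 9·√2.
Step 2: By the inverse law of cosines on triangle QUZ: cos(∠QUZ) = (9² + (9·√2)² − 9²) / (2·9·9·√2) = 162/229.1 = 0.7071, so ∠QUZ = 45°.

Therefore, the measure of angle ∠QUZ = 45°.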